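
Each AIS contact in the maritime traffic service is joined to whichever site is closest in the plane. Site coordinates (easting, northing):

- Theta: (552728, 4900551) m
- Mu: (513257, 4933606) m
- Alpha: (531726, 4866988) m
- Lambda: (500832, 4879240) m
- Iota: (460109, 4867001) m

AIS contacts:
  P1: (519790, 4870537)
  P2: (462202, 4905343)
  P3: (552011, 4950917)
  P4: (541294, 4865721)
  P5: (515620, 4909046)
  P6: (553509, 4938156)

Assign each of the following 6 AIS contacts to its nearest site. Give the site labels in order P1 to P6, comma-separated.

Alpha, Iota, Mu, Alpha, Mu, Theta

P1 → Alpha (d²=155063497.00)
P2 → Iota (d²=1474489613.00)
P3 → Mu (d²=1801543237.00)
P4 → Alpha (d²=93151913.00)
P5 → Mu (d²=608777369.00)
P6 → Theta (d²=1414745986.00)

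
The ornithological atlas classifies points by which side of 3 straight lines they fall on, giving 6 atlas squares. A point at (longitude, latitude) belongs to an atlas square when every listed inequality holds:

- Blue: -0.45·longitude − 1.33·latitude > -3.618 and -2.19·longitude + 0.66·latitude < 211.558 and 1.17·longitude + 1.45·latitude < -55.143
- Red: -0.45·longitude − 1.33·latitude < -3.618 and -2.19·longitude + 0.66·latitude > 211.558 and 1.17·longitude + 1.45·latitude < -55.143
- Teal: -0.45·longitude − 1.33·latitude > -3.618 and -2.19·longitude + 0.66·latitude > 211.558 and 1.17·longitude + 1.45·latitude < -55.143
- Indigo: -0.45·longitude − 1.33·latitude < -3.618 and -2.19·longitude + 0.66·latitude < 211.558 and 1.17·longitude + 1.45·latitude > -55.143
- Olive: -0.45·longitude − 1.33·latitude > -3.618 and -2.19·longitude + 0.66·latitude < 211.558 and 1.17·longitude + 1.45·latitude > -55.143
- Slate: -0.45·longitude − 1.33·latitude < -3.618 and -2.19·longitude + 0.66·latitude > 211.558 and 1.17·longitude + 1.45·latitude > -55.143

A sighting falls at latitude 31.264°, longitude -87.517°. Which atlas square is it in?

Teal

-0.45·-87.517 − 1.33·31.264 = -2.198, which is > -3.618
-2.19·-87.517 + 0.66·31.264 = 212.296, which is > 211.558
1.17·-87.517 + 1.45·31.264 = -57.062, which is < -55.143
This sign pattern matches Teal.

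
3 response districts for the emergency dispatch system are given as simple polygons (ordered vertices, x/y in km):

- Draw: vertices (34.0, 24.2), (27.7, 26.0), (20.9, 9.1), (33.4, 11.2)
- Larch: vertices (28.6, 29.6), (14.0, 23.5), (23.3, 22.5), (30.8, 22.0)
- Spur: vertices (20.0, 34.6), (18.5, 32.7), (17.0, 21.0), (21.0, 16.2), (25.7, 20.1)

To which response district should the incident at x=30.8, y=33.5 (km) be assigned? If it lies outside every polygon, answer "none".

Cast a ray rightward from (30.8, 33.5). For each polygon, the edges (by vertex number in listed order) whose endpoints lie on opposite sides of y = 33.5, where each meets that height, and whether that is right or left of the point:
Draw: no edge straddles that height → 0 crossings.
Larch: no edge straddles that height → 0 crossings.
Spur: 1–2 at x≈19.13 (left), 5–1 at x≈20.43 (left) → 0 crossings.
All counts are even, so the point lies outside every listed polygon.

none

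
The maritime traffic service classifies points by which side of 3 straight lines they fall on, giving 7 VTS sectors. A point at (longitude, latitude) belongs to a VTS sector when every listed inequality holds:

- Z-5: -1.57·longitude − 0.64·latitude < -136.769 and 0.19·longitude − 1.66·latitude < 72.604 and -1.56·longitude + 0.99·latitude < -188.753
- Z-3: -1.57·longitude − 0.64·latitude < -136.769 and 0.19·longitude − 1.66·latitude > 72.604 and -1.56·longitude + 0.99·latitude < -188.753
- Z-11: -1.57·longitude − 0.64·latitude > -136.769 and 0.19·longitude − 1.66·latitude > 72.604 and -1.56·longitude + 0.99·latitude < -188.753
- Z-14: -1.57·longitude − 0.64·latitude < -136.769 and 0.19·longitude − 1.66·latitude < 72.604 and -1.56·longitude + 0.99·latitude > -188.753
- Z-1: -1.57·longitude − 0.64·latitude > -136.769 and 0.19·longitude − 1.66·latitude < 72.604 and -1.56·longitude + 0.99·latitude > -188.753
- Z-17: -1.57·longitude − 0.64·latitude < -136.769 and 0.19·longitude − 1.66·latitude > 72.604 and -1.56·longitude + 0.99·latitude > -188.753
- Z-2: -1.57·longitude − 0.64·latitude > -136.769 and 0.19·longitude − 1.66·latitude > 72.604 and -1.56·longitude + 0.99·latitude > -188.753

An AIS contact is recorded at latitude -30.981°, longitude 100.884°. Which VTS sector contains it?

-1.57·100.884 − 0.64·-30.981 = -138.560, which is < -136.769
0.19·100.884 − 1.66·-30.981 = 70.596, which is < 72.604
-1.56·100.884 + 0.99·-30.981 = -188.050, which is > -188.753
This sign pattern matches Z-14.

Z-14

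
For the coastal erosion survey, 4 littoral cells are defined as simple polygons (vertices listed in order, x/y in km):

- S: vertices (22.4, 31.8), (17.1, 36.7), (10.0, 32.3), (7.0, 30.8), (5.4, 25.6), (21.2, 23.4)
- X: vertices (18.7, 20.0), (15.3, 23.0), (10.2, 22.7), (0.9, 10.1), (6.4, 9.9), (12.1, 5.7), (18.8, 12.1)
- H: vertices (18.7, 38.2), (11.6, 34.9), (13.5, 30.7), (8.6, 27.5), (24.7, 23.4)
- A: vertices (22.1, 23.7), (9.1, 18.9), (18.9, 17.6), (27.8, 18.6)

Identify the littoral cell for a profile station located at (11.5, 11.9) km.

X

Cast a ray rightward from (11.5, 11.9). For each polygon, the edges (by vertex number in listed order) whose endpoints lie on opposite sides of y = 11.9, where each meets that height, and whether that is right or left of the point:
S: no edge straddles that height → 0 crossings.
X: 3–4 at x≈2.23 (left), 6–7 at x≈18.59 (right) → 1 crossing.
H: no edge straddles that height → 0 crossings.
A: no edge straddles that height → 0 crossings.
Only X has an odd count, so the point is inside X.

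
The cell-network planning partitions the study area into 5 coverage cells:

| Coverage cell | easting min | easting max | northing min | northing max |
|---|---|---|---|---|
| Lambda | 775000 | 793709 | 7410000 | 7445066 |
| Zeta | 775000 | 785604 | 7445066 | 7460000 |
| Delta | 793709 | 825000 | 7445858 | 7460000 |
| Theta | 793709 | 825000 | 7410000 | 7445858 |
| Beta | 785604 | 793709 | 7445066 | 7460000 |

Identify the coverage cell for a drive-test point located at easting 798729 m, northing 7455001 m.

Delta

The point has easting = 798729 and northing = 7455001.
Only Delta satisfies 793709 ≤ easting ≤ 825000 and 7445858 ≤ northing ≤ 7460000.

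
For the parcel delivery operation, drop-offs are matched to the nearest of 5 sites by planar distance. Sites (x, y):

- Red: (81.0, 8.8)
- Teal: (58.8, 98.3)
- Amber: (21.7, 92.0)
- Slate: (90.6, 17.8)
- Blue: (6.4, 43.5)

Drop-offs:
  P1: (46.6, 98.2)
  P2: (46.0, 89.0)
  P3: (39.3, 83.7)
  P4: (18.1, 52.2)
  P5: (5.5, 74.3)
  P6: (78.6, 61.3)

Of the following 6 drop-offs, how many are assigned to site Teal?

3

P1 → Teal
P2 → Teal
P3 → Amber
P4 → Blue
P5 → Amber
P6 → Teal
3 of the 6 go to Teal.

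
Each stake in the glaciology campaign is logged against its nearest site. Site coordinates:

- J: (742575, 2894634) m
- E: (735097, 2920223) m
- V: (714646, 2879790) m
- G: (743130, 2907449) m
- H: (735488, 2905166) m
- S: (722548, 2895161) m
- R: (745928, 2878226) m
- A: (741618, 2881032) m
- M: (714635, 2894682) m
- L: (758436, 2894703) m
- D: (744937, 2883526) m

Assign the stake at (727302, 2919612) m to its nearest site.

Squared distances to each site:
J: 857165013.000; E: 61135346.000; V: 1745966020.000; G: 398464153.000; H: 275697512.000; S: 620451917.000; R: 2059728872.000; A: 1693364256.000; M: 781957789.000; L: 1589784237.000; D: 1613192621.000.
Minimum at E.

E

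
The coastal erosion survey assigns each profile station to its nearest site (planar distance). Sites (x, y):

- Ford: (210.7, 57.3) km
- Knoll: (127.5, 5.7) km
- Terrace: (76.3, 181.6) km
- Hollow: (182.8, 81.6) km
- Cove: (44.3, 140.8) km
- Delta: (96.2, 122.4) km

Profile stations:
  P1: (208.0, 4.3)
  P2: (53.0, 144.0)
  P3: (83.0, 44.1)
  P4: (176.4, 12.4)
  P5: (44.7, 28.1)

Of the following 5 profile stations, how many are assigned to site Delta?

0

P1 → Ford
P2 → Cove
P3 → Knoll
P4 → Knoll
P5 → Knoll
0 of the 5 go to Delta.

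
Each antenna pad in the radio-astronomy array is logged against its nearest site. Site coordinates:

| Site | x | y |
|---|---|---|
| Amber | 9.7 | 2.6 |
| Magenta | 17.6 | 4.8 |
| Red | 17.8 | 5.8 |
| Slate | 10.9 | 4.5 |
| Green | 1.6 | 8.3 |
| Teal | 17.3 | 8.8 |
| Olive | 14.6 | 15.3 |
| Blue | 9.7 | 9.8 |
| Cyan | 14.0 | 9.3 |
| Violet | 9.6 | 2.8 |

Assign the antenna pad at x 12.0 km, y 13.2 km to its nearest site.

Olive

Squared distances to each site:
Amber: 117.650; Magenta: 101.920; Red: 88.400; Slate: 76.900; Green: 132.170; Teal: 47.450; Olive: 11.170; Blue: 16.850; Cyan: 19.210; Violet: 113.920.
Minimum at Olive.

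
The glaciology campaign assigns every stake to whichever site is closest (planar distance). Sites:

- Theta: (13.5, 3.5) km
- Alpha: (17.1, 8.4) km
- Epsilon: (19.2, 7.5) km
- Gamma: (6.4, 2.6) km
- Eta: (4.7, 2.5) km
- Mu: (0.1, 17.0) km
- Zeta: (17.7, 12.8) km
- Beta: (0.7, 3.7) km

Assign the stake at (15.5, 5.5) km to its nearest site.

Squared distances to each site:
Theta: 8.000; Alpha: 10.970; Epsilon: 17.690; Gamma: 91.220; Eta: 125.640; Mu: 369.410; Zeta: 58.130; Beta: 222.280.
Minimum at Theta.

Theta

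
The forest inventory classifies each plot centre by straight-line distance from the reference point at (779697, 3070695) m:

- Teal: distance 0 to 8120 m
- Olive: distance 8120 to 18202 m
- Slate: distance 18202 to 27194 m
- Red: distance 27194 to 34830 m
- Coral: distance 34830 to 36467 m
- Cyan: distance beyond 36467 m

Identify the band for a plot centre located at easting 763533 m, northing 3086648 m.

Distance = √((763533−779697)² + (3086648−3070695)²) = √(261274896.000 + 254498209.000) = 22710.639 m.
18202 ≤ 22710.639 < 27194 → Slate.

Slate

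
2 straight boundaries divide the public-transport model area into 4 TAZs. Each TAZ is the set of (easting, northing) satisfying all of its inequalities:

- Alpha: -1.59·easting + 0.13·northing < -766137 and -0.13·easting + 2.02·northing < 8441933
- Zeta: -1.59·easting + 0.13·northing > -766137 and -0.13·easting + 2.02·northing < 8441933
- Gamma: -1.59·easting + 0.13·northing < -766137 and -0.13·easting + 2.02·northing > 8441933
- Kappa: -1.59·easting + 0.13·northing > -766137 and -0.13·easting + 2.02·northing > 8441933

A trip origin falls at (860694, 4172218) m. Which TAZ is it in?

Alpha

-1.59·860694 + 0.13·4172218 = -826115.120, which is < -766137
-0.13·860694 + 2.02·4172218 = 8315990.140, which is < 8441933
This sign pattern matches Alpha.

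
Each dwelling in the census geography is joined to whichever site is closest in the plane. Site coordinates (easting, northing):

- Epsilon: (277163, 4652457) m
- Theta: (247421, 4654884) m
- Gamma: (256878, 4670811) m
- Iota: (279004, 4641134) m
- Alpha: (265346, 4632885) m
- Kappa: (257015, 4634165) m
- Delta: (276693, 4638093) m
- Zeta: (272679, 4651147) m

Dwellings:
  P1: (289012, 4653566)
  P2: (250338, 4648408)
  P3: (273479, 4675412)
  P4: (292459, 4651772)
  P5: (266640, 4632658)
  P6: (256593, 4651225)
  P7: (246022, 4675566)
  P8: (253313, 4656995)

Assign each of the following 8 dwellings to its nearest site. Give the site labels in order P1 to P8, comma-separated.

P1 → Epsilon (d²=141628682.00)
P2 → Theta (d²=50447465.00)
P3 → Gamma (d²=296762402.00)
P4 → Epsilon (d²=234436841.00)
P5 → Alpha (d²=1725965.00)
P6 → Theta (d²=97513865.00)
P7 → Gamma (d²=140462761.00)
P8 → Theta (d²=39171985.00)

Epsilon, Theta, Gamma, Epsilon, Alpha, Theta, Gamma, Theta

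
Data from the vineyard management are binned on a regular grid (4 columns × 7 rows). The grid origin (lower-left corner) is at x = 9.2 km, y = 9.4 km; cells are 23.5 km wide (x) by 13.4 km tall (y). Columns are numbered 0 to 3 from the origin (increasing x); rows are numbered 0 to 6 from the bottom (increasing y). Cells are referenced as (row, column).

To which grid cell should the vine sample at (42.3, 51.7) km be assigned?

Column index: ⌊(42.3 − 9.2) / 23.5⌋ = ⌊1.409⌋ = 1
Row offset from origin: ⌊(51.7 − 9.4) / 13.4⌋ = ⌊3.157⌋ = 3 → row 3

(3, 1)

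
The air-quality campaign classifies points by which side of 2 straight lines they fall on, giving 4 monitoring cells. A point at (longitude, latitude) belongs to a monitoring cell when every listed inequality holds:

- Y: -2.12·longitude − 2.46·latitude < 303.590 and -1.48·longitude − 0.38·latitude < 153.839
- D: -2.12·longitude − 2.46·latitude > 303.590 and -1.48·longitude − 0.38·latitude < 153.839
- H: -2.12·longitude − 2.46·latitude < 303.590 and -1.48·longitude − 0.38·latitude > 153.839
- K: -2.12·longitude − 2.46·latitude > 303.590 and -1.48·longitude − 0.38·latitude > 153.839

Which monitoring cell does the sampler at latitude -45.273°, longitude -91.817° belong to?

-2.12·-91.817 − 2.46·-45.273 = 306.024, which is > 303.590
-1.48·-91.817 − 0.38·-45.273 = 153.093, which is < 153.839
This sign pattern matches D.

D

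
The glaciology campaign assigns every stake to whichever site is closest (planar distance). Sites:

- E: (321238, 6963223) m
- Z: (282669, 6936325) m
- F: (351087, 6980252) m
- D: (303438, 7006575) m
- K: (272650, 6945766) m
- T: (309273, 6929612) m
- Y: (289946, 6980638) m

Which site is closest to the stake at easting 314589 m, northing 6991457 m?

D

Squared distances to each site:
E: 841367957.000; Z: 4058423824.000; F: 1457656029.000; D: 352898725.000; K: 3846547202.000; T: 3853063881.000; Y: 724328210.000.
Minimum at D.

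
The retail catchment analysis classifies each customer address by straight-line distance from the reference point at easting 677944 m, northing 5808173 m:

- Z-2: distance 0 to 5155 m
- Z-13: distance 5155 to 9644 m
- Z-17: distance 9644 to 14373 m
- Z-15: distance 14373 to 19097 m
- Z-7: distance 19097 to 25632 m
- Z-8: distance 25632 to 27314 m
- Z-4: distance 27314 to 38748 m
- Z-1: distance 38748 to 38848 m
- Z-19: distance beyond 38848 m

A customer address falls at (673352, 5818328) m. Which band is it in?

Z-17

Distance = √((673352−677944)² + (5818328−5808173)²) = √(21086464.000 + 103124025.000) = 11144.976 m.
9644 ≤ 11144.976 < 14373 → Z-17.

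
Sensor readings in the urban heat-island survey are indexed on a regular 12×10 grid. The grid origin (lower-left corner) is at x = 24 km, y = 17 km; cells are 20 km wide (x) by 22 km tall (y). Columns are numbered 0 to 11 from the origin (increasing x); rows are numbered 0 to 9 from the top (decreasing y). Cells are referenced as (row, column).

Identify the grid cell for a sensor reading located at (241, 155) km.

Column index: ⌊(241 − 24) / 20⌋ = ⌊10.850⌋ = 10
Row offset from origin: ⌊(155 − 17) / 22⌋ = ⌊6.273⌋ = 6 → row 3 (counted from top)

(3, 10)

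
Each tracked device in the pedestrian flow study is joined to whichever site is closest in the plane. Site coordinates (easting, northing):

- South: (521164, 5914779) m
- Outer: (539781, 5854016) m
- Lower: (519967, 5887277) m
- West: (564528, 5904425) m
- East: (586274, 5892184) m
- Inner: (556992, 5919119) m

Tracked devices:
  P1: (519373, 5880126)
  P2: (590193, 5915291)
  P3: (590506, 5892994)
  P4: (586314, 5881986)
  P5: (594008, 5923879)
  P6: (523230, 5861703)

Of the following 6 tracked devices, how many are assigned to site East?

4

P1 → Lower
P2 → East
P3 → East
P4 → East
P5 → East
P6 → Outer
4 of the 6 go to East.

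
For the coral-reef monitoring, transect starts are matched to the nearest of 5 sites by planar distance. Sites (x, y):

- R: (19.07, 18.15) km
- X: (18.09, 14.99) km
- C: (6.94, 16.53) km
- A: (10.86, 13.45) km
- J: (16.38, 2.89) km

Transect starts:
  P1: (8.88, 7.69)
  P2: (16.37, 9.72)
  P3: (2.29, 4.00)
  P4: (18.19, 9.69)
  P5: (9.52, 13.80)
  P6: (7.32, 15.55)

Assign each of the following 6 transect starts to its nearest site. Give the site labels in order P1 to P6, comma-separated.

P1 → A (d²=37.10)
P2 → X (d²=30.73)
P3 → A (d²=162.75)
P4 → X (d²=28.10)
P5 → A (d²=1.92)
P6 → C (d²=1.10)

A, X, A, X, A, C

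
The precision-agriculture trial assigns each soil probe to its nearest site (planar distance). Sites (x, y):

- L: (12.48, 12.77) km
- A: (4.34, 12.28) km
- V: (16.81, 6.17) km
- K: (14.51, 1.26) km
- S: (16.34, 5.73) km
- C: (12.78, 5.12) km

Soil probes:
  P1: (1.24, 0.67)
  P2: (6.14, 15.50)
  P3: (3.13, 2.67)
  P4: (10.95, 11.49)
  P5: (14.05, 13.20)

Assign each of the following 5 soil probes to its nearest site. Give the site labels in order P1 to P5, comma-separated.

P1 → A (d²=144.40)
P2 → A (d²=13.61)
P3 → A (d²=93.82)
P4 → L (d²=3.98)
P5 → L (d²=2.65)

A, A, A, L, L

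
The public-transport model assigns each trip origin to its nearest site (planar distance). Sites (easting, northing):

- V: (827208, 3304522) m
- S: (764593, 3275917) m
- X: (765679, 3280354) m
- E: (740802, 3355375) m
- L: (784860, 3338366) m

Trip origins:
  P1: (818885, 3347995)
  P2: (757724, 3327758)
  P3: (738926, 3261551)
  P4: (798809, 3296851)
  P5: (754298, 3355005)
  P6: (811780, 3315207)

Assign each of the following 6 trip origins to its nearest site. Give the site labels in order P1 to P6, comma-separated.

P1 → L (d²=1250418266.00)
P2 → L (d²=848892160.00)
P3 → S (d²=865176845.00)
P4 → V (d²=865347442.00)
P5 → E (d²=182278916.00)
P6 → V (d²=352192409.00)

L, L, S, V, E, V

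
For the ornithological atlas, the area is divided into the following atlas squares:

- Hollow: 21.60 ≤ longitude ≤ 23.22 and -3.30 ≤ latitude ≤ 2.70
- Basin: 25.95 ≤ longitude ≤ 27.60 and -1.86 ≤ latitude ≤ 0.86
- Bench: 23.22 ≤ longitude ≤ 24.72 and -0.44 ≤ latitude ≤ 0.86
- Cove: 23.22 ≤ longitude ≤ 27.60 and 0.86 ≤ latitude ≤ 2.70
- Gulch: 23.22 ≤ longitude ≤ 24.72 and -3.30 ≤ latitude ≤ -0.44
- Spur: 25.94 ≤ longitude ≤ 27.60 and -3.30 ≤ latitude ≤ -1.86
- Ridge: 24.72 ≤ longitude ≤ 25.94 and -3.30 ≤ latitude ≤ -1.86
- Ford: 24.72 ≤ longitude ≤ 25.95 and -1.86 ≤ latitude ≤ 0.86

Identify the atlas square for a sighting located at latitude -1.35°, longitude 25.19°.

Ford

The point has longitude = 25.19 and latitude = -1.35.
Only Ford satisfies 24.72 ≤ longitude ≤ 25.95 and -1.86 ≤ latitude ≤ 0.86.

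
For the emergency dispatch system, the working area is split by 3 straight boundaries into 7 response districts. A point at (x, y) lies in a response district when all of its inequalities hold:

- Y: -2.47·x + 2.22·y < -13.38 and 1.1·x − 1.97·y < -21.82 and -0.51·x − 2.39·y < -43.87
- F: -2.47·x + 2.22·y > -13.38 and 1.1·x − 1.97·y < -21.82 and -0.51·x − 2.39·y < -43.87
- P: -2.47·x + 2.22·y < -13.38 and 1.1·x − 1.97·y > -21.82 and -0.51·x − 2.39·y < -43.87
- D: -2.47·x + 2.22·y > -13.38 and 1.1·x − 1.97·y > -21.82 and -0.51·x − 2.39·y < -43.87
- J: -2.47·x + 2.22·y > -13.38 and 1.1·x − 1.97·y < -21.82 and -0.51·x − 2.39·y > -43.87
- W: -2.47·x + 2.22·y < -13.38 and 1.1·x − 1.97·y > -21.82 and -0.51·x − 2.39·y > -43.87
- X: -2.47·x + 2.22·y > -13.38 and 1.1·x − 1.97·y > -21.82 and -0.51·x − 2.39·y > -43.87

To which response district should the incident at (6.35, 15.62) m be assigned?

-2.47·6.35 + 2.22·15.62 = 18.992, which is > -13.38
1.1·6.35 − 1.97·15.62 = -23.786, which is < -21.82
-0.51·6.35 − 2.39·15.62 = -40.570, which is > -43.87
This sign pattern matches J.

J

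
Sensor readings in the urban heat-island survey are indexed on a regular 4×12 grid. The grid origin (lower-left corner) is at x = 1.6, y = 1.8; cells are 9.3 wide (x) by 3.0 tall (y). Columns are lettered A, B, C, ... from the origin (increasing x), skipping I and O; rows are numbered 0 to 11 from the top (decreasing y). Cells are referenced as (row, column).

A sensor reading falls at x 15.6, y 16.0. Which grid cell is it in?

(7, B)

Column index: ⌊(15.6 − 1.6) / 9.3⌋ = ⌊1.505⌋ = 1 → column B
Row offset from origin: ⌊(16.0 − 1.8) / 3.0⌋ = ⌊4.733⌋ = 4 → row 7 (counted from top)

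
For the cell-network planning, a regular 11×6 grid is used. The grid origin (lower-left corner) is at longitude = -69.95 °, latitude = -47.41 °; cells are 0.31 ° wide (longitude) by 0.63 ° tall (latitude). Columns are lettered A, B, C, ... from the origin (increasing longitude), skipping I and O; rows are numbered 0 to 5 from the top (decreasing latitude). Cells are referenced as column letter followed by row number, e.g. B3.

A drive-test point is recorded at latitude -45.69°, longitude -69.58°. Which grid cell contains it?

B3

Column index: ⌊(-69.58 − -69.95) / 0.31⌋ = ⌊1.194⌋ = 1 → column B
Row offset from origin: ⌊(-45.69 − -47.41) / 0.63⌋ = ⌊2.730⌋ = 2 → row 3 (counted from top)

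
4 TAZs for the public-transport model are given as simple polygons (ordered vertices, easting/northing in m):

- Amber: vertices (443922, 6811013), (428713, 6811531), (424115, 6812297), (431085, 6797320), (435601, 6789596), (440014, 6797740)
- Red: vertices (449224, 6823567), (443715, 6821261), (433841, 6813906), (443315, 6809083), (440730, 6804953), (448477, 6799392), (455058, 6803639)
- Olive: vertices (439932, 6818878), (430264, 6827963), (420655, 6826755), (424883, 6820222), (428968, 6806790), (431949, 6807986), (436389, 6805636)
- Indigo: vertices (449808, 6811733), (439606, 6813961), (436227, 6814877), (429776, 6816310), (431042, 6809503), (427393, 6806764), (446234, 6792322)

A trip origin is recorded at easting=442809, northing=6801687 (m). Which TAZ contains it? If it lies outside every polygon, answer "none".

Cast a ray rightward from (442809, 6801687). For each polygon, the edges (by vertex number in listed order) whose endpoints lie on opposite sides of northing = 6801687, where each meets that height, and whether that is right or left of the point:
Amber: 3–4 at easting≈429052.7 (left), 6–1 at easting≈441176.1 (left) → 0 crossings.
Red: 5–6 at easting≈445279.8 (right), 6–7 at easting≈452033.3 (right) → 2 crossings.
Olive: no edge straddles that height → 0 crossings.
Indigo: 6–7 at easting≈434016.4 (left), 7–1 at easting≈447958.3 (right) → 1 crossing.
Only Indigo has an odd count, so the point is inside Indigo.

Indigo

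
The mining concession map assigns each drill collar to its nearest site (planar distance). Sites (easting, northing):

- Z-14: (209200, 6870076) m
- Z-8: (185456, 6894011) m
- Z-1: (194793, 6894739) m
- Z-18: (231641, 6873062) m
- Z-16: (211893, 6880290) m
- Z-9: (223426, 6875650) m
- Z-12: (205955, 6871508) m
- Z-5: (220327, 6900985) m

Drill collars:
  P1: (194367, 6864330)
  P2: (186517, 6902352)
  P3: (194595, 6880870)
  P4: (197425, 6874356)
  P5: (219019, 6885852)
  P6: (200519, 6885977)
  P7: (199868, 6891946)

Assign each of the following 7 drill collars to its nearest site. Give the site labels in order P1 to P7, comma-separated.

Z-12, Z-8, Z-1, Z-12, Z-16, Z-1, Z-1

P1 → Z-12 (d²=185805428.00)
P2 → Z-8 (d²=70698002.00)
P3 → Z-1 (d²=192388365.00)
P4 → Z-12 (d²=80872004.00)
P5 → Z-16 (d²=81715720.00)
P6 → Z-1 (d²=109559720.00)
P7 → Z-1 (d²=33556474.00)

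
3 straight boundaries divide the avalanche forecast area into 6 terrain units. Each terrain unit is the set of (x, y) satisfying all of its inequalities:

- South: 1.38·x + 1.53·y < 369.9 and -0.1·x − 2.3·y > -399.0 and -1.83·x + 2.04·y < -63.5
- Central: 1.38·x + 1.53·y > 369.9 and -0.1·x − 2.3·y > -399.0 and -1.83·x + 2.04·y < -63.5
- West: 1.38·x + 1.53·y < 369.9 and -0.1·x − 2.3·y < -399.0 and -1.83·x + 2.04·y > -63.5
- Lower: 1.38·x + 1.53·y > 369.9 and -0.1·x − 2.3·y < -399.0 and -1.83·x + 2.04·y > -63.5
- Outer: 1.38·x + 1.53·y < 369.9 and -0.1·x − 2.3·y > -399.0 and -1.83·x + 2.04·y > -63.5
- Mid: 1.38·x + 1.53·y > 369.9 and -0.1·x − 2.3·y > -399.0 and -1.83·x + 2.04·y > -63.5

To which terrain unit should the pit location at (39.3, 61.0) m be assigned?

Outer

1.38·39.3 + 1.53·61.0 = 147.564, which is < 369.9
-0.1·39.3 − 2.3·61.0 = -144.230, which is > -399.0
-1.83·39.3 + 2.04·61.0 = 52.521, which is > -63.5
This sign pattern matches Outer.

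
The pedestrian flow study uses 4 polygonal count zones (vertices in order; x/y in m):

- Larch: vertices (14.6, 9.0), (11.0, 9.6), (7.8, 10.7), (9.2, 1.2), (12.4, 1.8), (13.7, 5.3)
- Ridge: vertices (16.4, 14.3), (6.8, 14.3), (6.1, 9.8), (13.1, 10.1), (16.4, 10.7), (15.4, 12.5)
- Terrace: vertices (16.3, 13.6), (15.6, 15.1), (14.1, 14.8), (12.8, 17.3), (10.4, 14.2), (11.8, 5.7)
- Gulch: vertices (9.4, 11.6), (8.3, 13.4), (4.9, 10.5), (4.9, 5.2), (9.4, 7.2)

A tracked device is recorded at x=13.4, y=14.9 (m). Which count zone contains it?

Cast a ray rightward from (13.4, 14.9). For each polygon, the edges (by vertex number in listed order) whose endpoints lie on opposite sides of y = 14.9, where each meets that height, and whether that is right or left of the point:
Larch: no edge straddles that height → 0 crossings.
Ridge: no edge straddles that height → 0 crossings.
Terrace: 1–2 at x≈15.69 (right), 2–3 at x≈14.60 (right), 3–4 at x≈14.05 (right), 4–5 at x≈10.94 (left) → 3 crossings.
Gulch: no edge straddles that height → 0 crossings.
Only Terrace has an odd count, so the point is inside Terrace.

Terrace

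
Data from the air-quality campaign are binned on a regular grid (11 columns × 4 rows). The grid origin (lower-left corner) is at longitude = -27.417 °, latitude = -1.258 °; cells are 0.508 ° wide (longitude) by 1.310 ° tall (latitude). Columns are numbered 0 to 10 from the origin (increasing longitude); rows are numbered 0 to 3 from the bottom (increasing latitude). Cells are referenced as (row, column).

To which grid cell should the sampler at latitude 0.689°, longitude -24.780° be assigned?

Column index: ⌊(-24.780 − -27.417) / 0.508⌋ = ⌊5.191⌋ = 5
Row offset from origin: ⌊(0.689 − -1.258) / 1.310⌋ = ⌊1.486⌋ = 1 → row 1

(1, 5)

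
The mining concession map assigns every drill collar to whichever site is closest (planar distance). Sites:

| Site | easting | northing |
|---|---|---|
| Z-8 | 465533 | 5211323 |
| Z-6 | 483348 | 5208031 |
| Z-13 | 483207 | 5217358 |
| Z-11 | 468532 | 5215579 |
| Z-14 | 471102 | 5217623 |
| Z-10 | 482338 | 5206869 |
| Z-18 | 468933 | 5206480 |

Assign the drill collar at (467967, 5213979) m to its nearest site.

Squared distances to each site:
Z-8: 12978692.000; Z-6: 271953865.000; Z-13: 243675241.000; Z-11: 2879225.000; Z-14: 23106961.000; Z-10: 257077741.000; Z-18: 57168157.000.
Minimum at Z-11.

Z-11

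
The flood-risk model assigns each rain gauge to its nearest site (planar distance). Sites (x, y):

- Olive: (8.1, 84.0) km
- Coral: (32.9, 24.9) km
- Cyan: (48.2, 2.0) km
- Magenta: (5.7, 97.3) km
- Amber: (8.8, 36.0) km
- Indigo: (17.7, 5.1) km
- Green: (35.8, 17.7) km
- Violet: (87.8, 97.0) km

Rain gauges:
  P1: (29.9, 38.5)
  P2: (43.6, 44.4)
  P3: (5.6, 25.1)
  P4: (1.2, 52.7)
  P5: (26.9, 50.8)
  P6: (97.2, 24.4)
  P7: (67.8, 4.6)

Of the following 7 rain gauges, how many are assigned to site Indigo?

0

P1 → Coral
P2 → Coral
P3 → Amber
P4 → Amber
P5 → Amber
P6 → Cyan
P7 → Cyan
0 of the 7 go to Indigo.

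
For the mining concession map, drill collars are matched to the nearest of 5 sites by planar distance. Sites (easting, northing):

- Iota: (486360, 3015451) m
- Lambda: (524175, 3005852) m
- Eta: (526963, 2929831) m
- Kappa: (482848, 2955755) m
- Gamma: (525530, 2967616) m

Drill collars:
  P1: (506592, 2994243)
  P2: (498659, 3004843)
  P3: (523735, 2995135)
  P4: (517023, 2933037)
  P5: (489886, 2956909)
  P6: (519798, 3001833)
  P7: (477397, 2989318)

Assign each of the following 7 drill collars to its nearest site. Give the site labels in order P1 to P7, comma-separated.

P1 → Lambda (d²=443930770.00)
P2 → Iota (d²=263795065.00)
P3 → Lambda (d²=115047689.00)
P4 → Eta (d²=109082036.00)
P5 → Kappa (d²=50865160.00)
P6 → Lambda (d²=35310490.00)
P7 → Iota (d²=763269058.00)

Lambda, Iota, Lambda, Eta, Kappa, Lambda, Iota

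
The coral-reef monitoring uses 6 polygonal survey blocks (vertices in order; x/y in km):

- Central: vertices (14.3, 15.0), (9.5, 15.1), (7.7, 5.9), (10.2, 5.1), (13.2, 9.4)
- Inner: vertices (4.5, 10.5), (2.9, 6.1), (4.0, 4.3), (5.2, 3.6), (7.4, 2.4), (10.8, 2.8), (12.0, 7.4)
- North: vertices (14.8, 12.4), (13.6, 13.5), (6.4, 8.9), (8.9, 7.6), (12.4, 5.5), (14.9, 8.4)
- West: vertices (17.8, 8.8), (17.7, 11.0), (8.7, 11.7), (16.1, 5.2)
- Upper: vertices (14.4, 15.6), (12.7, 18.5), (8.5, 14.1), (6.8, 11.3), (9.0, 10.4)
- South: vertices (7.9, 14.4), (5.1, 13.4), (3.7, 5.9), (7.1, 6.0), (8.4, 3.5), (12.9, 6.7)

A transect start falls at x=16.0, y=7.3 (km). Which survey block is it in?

Cast a ray rightward from (16.0, 7.3). For each polygon, the edges (by vertex number in listed order) whose endpoints lie on opposite sides of y = 7.3, where each meets that height, and whether that is right or left of the point:
Central: 2–3 at x≈7.97 (left), 4–5 at x≈11.73 (left) → 0 crossings.
Inner: 1–2 at x≈3.34 (left), 6–7 at x≈11.97 (left) → 0 crossings.
North: 4–5 at x≈9.40 (left), 5–6 at x≈13.95 (left) → 0 crossings.
West: 3–4 at x≈13.71 (left), 4–1 at x≈17.09 (right) → 1 crossing.
Upper: no edge straddles that height → 0 crossings.
South: 2–3 at x≈3.96 (left), 6–1 at x≈12.51 (left) → 0 crossings.
Only West has an odd count, so the point is inside West.

West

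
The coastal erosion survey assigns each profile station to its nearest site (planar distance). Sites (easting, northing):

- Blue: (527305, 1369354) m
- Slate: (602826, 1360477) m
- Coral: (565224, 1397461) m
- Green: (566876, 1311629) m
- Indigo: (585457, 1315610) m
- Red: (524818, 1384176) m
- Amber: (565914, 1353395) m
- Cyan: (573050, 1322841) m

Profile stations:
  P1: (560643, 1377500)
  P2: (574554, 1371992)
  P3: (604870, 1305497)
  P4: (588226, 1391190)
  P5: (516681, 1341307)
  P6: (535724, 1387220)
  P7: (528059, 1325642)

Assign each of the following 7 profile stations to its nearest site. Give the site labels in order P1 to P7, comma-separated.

P1 → Coral (d²=419427082.00)
P2 → Amber (d²=420498009.00)
P3 → Indigo (d²=479137338.00)
P4 → Coral (d²=568417445.00)
P5 → Blue (d²=899503585.00)
P6 → Red (d²=128206772.00)
P7 → Green (d²=1703123658.00)

Coral, Amber, Indigo, Coral, Blue, Red, Green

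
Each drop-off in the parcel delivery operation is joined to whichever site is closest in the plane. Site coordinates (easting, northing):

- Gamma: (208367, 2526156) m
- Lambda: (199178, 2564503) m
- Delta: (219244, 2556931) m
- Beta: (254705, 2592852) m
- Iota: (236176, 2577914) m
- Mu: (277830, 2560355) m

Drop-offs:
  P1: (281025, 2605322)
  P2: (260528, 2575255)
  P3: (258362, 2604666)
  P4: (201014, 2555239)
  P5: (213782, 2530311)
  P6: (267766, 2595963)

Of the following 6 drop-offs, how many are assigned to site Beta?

4

P1 → Beta
P2 → Beta
P3 → Beta
P4 → Lambda
P5 → Gamma
P6 → Beta
4 of the 6 go to Beta.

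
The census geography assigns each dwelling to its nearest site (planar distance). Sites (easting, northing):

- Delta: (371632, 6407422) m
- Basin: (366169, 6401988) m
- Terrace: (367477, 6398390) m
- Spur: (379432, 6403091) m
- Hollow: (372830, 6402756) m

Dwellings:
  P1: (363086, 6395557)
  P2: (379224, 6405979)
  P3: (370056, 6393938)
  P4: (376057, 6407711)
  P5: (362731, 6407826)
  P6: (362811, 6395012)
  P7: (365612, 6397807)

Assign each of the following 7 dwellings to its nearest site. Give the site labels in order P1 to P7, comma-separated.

Terrace, Spur, Terrace, Delta, Basin, Terrace, Terrace

P1 → Terrace (d²=27306770.00)
P2 → Spur (d²=8383808.00)
P3 → Terrace (d²=26471545.00)
P4 → Delta (d²=19664146.00)
P5 → Basin (d²=45902088.00)
P6 → Terrace (d²=33182440.00)
P7 → Terrace (d²=3818114.00)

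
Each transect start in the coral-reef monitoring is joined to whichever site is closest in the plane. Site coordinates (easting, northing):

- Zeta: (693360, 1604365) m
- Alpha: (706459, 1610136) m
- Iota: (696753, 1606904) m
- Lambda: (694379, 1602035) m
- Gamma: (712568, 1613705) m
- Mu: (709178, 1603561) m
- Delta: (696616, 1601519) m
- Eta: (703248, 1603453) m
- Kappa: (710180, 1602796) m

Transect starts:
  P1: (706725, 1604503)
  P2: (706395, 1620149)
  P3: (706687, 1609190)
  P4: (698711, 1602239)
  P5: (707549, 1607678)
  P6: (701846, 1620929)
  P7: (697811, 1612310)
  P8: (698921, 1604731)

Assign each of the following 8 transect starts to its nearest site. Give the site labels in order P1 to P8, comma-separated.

Mu, Gamma, Alpha, Delta, Alpha, Alpha, Iota, Iota

P1 → Mu (d²=6904573.00)
P2 → Gamma (d²=79631065.00)
P3 → Alpha (d²=946900.00)
P4 → Delta (d²=4907425.00)
P5 → Alpha (d²=7229864.00)
P6 → Alpha (d²=137768618.00)
P7 → Iota (d²=30344200.00)
P8 → Iota (d²=9422153.00)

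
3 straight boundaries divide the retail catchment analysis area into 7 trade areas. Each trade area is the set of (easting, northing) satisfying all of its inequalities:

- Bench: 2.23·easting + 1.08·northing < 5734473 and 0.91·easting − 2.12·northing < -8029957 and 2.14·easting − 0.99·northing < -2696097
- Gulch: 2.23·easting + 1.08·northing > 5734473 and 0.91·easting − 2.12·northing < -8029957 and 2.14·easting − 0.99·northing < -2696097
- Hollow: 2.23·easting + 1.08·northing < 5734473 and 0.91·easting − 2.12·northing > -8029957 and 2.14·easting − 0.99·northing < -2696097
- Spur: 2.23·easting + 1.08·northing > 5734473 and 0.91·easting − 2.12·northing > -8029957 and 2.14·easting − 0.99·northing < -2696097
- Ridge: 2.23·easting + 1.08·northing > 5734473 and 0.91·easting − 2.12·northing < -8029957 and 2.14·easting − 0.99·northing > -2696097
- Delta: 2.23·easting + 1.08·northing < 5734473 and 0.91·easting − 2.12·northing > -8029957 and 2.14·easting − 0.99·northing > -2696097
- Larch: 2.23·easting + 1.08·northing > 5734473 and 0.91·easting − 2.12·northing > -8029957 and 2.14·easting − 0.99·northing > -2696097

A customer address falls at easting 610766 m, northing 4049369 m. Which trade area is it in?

Spur

2.23·610766 + 1.08·4049369 = 5735326.700, which is > 5734473
0.91·610766 − 2.12·4049369 = -8028865.220, which is > -8029957
2.14·610766 − 0.99·4049369 = -2701836.070, which is < -2696097
This sign pattern matches Spur.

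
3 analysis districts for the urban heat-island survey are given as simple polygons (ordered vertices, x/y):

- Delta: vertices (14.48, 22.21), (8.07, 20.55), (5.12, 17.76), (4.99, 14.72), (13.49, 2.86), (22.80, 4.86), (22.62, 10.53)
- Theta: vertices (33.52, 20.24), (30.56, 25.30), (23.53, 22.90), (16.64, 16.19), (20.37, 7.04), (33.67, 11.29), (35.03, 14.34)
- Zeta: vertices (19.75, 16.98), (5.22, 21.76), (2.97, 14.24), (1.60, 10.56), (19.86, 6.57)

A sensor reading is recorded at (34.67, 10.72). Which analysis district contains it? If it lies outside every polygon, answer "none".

none

Cast a ray rightward from (34.67, 10.72). For each polygon, the edges (by vertex number in listed order) whose endpoints lie on opposite sides of y = 10.72, where each meets that height, and whether that is right or left of the point:
Delta: 4–5 at x≈7.857 (left), 7–1 at x≈22.488 (left) → 0 crossings.
Theta: 4–5 at x≈18.870 (left), 5–6 at x≈31.886 (left) → 0 crossings.
Zeta: 3–4 at x≈1.660 (left), 5–1 at x≈19.816 (left) → 0 crossings.
All counts are even, so the point lies outside every listed polygon.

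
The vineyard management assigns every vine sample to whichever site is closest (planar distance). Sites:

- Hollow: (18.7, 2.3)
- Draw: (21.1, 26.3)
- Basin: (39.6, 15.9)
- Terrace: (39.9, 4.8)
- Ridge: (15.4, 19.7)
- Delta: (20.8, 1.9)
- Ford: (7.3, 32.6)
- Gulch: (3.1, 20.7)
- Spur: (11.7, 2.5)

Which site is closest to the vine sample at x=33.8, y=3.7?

Terrace

Squared distances to each site:
Hollow: 229.970; Draw: 672.050; Basin: 182.480; Terrace: 38.420; Ridge: 594.560; Delta: 172.240; Ford: 1537.460; Gulch: 1231.490; Spur: 489.850.
Minimum at Terrace.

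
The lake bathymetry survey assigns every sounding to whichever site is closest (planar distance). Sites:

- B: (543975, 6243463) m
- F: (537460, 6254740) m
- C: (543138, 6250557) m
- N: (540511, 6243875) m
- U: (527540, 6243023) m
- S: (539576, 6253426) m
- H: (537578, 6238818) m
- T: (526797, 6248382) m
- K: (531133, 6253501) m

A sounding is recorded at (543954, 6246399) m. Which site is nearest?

B

Squared distances to each site:
B: 8620537.000; F: 111744317.000; C: 17954820.000; N: 18224825.000; U: 280816772.000; S: 68545613.000; H: 98124937.000; T: 298294938.000; K: 214816445.000.
Minimum at B.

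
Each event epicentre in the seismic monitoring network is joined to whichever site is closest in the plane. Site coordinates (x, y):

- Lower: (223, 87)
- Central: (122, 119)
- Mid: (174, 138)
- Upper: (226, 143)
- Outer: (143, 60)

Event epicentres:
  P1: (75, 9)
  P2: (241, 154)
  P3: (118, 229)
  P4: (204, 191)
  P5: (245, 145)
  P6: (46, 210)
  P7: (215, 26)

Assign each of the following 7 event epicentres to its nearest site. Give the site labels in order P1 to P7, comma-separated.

P1 → Outer (d²=7225.00)
P2 → Upper (d²=346.00)
P3 → Mid (d²=11417.00)
P4 → Upper (d²=2788.00)
P5 → Upper (d²=365.00)
P6 → Central (d²=14057.00)
P7 → Lower (d²=3785.00)

Outer, Upper, Mid, Upper, Upper, Central, Lower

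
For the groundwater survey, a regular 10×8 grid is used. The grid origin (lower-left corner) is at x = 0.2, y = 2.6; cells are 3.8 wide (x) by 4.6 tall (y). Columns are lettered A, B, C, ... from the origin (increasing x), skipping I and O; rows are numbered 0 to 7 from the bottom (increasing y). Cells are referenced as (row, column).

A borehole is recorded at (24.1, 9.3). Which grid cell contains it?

(1, G)

Column index: ⌊(24.1 − 0.2) / 3.8⌋ = ⌊6.289⌋ = 6 → column G
Row offset from origin: ⌊(9.3 − 2.6) / 4.6⌋ = ⌊1.457⌋ = 1 → row 1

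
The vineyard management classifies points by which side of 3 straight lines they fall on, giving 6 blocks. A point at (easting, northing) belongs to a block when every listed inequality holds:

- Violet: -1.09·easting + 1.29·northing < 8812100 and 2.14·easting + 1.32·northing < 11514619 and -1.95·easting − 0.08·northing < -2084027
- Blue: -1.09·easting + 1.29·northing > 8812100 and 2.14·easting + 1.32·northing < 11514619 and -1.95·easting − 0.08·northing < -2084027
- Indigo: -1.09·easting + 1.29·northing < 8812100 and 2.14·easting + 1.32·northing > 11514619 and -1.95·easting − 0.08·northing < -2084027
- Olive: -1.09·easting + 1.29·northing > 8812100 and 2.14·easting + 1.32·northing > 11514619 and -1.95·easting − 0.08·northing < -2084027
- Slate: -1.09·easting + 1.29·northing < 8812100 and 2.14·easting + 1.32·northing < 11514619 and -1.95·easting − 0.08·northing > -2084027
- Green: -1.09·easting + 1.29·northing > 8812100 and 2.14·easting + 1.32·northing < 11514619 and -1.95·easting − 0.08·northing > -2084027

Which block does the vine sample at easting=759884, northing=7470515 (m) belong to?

-1.09·759884 + 1.29·7470515 = 8808690.790, which is < 8812100
2.14·759884 + 1.32·7470515 = 11487231.560, which is < 11514619
-1.95·759884 − 0.08·7470515 = -2079415.000, which is > -2084027
This sign pattern matches Slate.

Slate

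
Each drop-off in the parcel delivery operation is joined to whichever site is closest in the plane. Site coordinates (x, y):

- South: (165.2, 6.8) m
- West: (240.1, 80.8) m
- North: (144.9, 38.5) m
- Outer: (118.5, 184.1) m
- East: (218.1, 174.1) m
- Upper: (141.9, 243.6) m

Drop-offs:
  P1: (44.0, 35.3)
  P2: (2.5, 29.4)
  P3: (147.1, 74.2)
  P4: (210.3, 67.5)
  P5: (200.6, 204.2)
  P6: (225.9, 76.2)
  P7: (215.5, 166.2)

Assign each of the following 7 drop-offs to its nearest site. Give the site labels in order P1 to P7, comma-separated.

North, North, North, West, East, West, East

P1 → North (d²=10191.05)
P2 → North (d²=20360.57)
P3 → North (d²=1279.33)
P4 → West (d²=1064.93)
P5 → East (d²=1212.26)
P6 → West (d²=222.80)
P7 → East (d²=69.17)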